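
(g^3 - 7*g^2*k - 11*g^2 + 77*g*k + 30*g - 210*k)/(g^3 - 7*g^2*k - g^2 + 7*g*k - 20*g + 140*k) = (g - 6)/(g + 4)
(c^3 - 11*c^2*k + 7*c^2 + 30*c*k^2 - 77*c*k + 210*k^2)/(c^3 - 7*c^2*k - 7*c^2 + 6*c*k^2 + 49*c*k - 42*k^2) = (c^2 - 5*c*k + 7*c - 35*k)/(c^2 - c*k - 7*c + 7*k)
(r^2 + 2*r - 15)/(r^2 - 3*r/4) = 4*(r^2 + 2*r - 15)/(r*(4*r - 3))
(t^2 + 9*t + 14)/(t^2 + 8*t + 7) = (t + 2)/(t + 1)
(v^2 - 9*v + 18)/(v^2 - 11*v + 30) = (v - 3)/(v - 5)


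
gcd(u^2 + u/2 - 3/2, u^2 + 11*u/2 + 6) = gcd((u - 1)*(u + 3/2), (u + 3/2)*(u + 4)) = u + 3/2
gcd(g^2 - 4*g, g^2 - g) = g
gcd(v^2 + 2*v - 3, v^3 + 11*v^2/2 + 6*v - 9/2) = v + 3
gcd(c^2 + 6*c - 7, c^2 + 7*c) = c + 7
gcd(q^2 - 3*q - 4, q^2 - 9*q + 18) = 1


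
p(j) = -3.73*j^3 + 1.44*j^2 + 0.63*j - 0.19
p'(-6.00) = -419.49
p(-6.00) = 853.55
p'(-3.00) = -108.72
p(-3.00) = 111.59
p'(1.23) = -12.76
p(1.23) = -4.18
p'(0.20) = 0.76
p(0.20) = -0.04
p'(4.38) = -201.43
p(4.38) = -283.23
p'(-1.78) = -39.95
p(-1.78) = 24.29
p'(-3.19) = -122.43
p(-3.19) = 133.54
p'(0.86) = -5.17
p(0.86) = -0.96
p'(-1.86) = -43.44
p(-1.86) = 27.62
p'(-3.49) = -145.72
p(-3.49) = 173.71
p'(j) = -11.19*j^2 + 2.88*j + 0.63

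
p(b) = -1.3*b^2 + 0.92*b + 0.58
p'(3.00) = -6.88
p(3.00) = -8.36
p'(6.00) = -14.68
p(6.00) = -40.70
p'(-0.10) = 1.18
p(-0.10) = 0.48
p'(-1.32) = 4.35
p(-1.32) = -2.90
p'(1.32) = -2.51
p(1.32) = -0.47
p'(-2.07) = 6.30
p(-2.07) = -6.89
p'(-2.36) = 7.06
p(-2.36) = -8.83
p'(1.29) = -2.43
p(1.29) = -0.40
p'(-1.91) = 5.89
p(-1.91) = -5.92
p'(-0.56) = 2.38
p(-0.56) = -0.34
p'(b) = 0.92 - 2.6*b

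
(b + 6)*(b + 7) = b^2 + 13*b + 42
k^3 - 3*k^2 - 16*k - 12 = (k - 6)*(k + 1)*(k + 2)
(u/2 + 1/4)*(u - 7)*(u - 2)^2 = u^4/2 - 21*u^3/4 + 53*u^2/4 - 6*u - 7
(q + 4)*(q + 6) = q^2 + 10*q + 24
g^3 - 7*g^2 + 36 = (g - 6)*(g - 3)*(g + 2)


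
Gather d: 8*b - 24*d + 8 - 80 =8*b - 24*d - 72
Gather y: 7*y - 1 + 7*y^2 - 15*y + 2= 7*y^2 - 8*y + 1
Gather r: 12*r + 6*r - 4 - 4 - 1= 18*r - 9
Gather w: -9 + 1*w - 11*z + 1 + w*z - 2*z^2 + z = w*(z + 1) - 2*z^2 - 10*z - 8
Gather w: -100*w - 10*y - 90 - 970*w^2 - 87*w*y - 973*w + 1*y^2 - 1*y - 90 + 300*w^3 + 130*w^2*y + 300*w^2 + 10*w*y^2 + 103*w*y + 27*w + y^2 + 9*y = 300*w^3 + w^2*(130*y - 670) + w*(10*y^2 + 16*y - 1046) + 2*y^2 - 2*y - 180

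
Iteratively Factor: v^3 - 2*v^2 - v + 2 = (v - 2)*(v^2 - 1) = (v - 2)*(v + 1)*(v - 1)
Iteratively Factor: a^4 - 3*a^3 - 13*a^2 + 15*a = (a - 1)*(a^3 - 2*a^2 - 15*a) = (a - 1)*(a + 3)*(a^2 - 5*a) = (a - 5)*(a - 1)*(a + 3)*(a)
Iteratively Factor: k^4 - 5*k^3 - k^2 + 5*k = (k + 1)*(k^3 - 6*k^2 + 5*k) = (k - 1)*(k + 1)*(k^2 - 5*k) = k*(k - 1)*(k + 1)*(k - 5)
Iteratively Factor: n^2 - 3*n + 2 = (n - 2)*(n - 1)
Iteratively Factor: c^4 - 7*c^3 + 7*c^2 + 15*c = (c - 5)*(c^3 - 2*c^2 - 3*c) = (c - 5)*(c - 3)*(c^2 + c) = (c - 5)*(c - 3)*(c + 1)*(c)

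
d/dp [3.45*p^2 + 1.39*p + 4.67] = 6.9*p + 1.39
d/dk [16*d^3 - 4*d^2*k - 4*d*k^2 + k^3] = -4*d^2 - 8*d*k + 3*k^2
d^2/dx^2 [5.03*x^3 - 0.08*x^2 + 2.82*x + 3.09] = 30.18*x - 0.16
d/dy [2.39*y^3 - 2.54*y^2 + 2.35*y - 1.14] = 7.17*y^2 - 5.08*y + 2.35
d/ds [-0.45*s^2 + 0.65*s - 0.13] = 0.65 - 0.9*s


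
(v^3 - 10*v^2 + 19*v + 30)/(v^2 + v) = v - 11 + 30/v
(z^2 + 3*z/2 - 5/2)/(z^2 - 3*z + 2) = (z + 5/2)/(z - 2)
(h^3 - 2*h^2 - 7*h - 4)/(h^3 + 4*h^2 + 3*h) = (h^2 - 3*h - 4)/(h*(h + 3))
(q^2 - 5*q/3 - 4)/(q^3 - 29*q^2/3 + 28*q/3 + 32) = 1/(q - 8)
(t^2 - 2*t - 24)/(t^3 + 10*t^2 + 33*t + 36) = (t - 6)/(t^2 + 6*t + 9)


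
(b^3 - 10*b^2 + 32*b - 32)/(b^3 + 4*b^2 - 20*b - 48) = (b^2 - 6*b + 8)/(b^2 + 8*b + 12)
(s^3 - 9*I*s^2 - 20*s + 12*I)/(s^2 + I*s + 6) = (s^2 - 7*I*s - 6)/(s + 3*I)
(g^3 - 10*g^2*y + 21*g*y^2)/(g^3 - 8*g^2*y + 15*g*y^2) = (-g + 7*y)/(-g + 5*y)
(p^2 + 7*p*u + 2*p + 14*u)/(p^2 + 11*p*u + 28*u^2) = (p + 2)/(p + 4*u)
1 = 1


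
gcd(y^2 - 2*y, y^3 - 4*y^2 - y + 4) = 1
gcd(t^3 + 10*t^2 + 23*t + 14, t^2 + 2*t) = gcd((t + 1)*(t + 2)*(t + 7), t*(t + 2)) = t + 2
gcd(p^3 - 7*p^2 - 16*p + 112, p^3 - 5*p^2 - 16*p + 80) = p^2 - 16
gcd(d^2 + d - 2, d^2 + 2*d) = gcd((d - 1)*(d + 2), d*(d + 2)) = d + 2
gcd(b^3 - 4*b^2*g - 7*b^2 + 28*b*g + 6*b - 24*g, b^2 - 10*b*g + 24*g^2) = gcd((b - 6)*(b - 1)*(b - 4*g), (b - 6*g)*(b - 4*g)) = b - 4*g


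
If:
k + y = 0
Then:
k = -y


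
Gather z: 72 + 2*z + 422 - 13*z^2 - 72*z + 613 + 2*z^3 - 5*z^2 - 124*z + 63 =2*z^3 - 18*z^2 - 194*z + 1170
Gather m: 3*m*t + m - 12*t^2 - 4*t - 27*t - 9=m*(3*t + 1) - 12*t^2 - 31*t - 9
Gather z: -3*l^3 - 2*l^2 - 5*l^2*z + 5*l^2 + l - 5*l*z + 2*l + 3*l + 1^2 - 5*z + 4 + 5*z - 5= -3*l^3 + 3*l^2 + 6*l + z*(-5*l^2 - 5*l)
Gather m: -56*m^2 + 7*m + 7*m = -56*m^2 + 14*m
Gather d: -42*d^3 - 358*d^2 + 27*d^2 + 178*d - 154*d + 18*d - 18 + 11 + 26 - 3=-42*d^3 - 331*d^2 + 42*d + 16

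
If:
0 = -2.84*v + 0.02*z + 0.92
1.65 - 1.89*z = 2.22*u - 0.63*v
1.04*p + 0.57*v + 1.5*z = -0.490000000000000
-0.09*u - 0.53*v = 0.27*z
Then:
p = 1.16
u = 1.90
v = 0.32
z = -1.25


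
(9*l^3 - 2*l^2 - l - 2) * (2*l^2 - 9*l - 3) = 18*l^5 - 85*l^4 - 11*l^3 + 11*l^2 + 21*l + 6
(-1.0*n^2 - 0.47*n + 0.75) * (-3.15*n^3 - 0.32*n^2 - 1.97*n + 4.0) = 3.15*n^5 + 1.8005*n^4 - 0.2421*n^3 - 3.3141*n^2 - 3.3575*n + 3.0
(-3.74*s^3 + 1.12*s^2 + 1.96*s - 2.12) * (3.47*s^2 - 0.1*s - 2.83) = -12.9778*s^5 + 4.2604*s^4 + 17.2734*s^3 - 10.722*s^2 - 5.3348*s + 5.9996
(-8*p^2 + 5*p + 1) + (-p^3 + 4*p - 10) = -p^3 - 8*p^2 + 9*p - 9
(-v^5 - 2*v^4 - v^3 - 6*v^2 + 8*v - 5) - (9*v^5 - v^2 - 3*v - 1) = -10*v^5 - 2*v^4 - v^3 - 5*v^2 + 11*v - 4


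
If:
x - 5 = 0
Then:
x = 5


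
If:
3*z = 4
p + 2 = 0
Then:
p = -2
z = 4/3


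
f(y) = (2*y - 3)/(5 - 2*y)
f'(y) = 2/(5 - 2*y) + 2*(2*y - 3)/(5 - 2*y)^2 = 4/(2*y - 5)^2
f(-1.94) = -0.77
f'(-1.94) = 0.05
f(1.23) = -0.21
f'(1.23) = 0.62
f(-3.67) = -0.84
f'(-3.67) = 0.03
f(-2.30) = -0.79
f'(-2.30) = 0.04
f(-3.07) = -0.82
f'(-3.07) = 0.03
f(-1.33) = -0.74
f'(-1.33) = 0.07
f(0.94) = -0.36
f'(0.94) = 0.41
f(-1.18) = -0.73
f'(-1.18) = 0.07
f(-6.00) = -0.88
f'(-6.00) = 0.01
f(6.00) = -1.29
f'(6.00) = 0.08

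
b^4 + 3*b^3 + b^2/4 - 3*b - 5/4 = (b - 1)*(b + 1/2)*(b + 1)*(b + 5/2)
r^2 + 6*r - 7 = (r - 1)*(r + 7)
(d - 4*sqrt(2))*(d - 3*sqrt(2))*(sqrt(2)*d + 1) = sqrt(2)*d^3 - 13*d^2 + 17*sqrt(2)*d + 24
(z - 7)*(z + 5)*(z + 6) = z^3 + 4*z^2 - 47*z - 210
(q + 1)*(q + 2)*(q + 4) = q^3 + 7*q^2 + 14*q + 8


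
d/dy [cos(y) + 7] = -sin(y)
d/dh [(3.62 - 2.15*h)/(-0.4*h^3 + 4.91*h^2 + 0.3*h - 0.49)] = (-1.72*h^3 + 14.9005*h^2 - 35.5484*h - 0.0325000000000002)/(0.16*h^6 - 3.928*h^5 + 23.8681*h^4 + 3.338*h^3 - 4.7218*h^2 - 0.294*h + 0.2401)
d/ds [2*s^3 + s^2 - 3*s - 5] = 6*s^2 + 2*s - 3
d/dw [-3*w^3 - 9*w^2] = 9*w*(-w - 2)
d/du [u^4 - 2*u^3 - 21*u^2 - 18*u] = 4*u^3 - 6*u^2 - 42*u - 18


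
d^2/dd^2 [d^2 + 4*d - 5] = 2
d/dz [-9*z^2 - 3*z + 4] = -18*z - 3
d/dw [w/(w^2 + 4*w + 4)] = (2 - w)/(w^3 + 6*w^2 + 12*w + 8)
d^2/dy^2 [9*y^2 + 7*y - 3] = 18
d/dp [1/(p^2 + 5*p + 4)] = (-2*p - 5)/(p^2 + 5*p + 4)^2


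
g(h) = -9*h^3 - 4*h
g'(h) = -27*h^2 - 4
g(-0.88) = 9.65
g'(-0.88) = -24.91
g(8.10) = -4815.37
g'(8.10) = -1775.47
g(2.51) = -152.36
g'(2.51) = -174.10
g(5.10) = -1214.26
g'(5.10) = -706.27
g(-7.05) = 3181.82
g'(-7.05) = -1345.97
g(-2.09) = 90.52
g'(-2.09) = -121.94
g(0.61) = -4.48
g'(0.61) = -14.05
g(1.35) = -27.54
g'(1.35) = -53.21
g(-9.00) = 6597.00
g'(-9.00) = -2191.00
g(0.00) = 0.00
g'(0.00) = -4.00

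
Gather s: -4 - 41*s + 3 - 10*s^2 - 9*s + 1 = -10*s^2 - 50*s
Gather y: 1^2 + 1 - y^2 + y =-y^2 + y + 2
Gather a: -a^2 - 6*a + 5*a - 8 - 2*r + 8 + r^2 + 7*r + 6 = -a^2 - a + r^2 + 5*r + 6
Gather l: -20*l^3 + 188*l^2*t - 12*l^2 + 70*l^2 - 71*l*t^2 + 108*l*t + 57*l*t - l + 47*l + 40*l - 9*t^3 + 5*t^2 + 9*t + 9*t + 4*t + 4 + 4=-20*l^3 + l^2*(188*t + 58) + l*(-71*t^2 + 165*t + 86) - 9*t^3 + 5*t^2 + 22*t + 8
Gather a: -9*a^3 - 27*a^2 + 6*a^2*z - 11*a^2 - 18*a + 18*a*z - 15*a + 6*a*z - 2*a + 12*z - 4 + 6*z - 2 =-9*a^3 + a^2*(6*z - 38) + a*(24*z - 35) + 18*z - 6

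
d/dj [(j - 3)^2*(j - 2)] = (j - 3)*(3*j - 7)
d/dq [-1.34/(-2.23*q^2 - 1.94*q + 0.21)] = (-5.9764*q - 2.5996)/(2.23*q^2 + 1.94*q - 0.21)^2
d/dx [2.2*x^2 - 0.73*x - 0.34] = 4.4*x - 0.73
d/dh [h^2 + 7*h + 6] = 2*h + 7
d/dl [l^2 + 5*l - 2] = 2*l + 5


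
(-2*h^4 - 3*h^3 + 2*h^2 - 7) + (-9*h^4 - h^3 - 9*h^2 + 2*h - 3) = -11*h^4 - 4*h^3 - 7*h^2 + 2*h - 10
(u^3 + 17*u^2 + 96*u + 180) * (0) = 0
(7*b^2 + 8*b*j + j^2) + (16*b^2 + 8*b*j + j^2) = 23*b^2 + 16*b*j + 2*j^2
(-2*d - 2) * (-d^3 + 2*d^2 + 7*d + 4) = 2*d^4 - 2*d^3 - 18*d^2 - 22*d - 8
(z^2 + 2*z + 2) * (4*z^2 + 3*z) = 4*z^4 + 11*z^3 + 14*z^2 + 6*z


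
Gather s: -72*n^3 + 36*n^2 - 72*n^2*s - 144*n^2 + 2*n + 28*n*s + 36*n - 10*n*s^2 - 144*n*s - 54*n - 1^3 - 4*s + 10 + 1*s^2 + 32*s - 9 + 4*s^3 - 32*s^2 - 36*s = -72*n^3 - 108*n^2 - 16*n + 4*s^3 + s^2*(-10*n - 31) + s*(-72*n^2 - 116*n - 8)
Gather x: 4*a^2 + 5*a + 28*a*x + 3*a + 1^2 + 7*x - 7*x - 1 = 4*a^2 + 28*a*x + 8*a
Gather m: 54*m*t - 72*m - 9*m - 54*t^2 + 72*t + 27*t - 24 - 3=m*(54*t - 81) - 54*t^2 + 99*t - 27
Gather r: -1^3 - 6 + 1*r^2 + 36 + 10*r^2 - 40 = 11*r^2 - 11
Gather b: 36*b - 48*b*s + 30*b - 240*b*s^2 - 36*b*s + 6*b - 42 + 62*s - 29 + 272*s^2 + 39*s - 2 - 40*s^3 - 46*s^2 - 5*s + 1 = b*(-240*s^2 - 84*s + 72) - 40*s^3 + 226*s^2 + 96*s - 72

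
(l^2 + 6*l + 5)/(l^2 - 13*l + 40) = (l^2 + 6*l + 5)/(l^2 - 13*l + 40)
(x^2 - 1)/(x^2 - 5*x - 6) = (x - 1)/(x - 6)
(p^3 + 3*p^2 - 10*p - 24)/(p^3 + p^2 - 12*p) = (p + 2)/p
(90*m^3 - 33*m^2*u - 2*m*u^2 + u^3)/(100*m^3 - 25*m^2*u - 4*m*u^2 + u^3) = (-18*m^2 + 3*m*u + u^2)/(-20*m^2 + m*u + u^2)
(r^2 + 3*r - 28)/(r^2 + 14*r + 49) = (r - 4)/(r + 7)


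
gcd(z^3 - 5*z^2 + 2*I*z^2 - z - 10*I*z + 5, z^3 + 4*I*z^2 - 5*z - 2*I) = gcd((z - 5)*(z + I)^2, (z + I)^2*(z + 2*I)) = z^2 + 2*I*z - 1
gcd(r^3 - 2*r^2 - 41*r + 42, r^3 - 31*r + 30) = r^2 + 5*r - 6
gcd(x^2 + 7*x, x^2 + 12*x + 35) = x + 7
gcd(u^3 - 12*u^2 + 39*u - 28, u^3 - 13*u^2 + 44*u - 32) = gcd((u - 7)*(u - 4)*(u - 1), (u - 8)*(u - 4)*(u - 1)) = u^2 - 5*u + 4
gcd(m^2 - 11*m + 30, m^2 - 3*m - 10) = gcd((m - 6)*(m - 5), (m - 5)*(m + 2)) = m - 5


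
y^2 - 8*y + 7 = (y - 7)*(y - 1)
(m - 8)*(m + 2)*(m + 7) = m^3 + m^2 - 58*m - 112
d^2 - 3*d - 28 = (d - 7)*(d + 4)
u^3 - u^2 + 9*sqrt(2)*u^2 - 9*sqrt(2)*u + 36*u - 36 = (u - 1)*(u + 3*sqrt(2))*(u + 6*sqrt(2))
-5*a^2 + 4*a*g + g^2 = (-a + g)*(5*a + g)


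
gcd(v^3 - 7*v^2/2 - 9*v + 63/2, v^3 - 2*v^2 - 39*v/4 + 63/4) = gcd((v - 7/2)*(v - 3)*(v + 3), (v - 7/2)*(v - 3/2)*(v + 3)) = v^2 - v/2 - 21/2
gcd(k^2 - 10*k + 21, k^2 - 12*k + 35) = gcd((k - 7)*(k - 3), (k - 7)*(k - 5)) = k - 7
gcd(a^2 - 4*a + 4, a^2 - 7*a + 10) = a - 2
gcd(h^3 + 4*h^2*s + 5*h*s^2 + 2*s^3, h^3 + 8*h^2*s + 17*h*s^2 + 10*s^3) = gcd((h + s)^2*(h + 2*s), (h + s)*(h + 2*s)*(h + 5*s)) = h^2 + 3*h*s + 2*s^2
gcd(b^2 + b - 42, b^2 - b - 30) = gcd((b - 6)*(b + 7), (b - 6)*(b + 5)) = b - 6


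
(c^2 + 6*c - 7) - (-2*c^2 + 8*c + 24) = 3*c^2 - 2*c - 31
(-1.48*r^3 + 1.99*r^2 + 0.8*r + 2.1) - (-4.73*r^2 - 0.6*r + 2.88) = -1.48*r^3 + 6.72*r^2 + 1.4*r - 0.78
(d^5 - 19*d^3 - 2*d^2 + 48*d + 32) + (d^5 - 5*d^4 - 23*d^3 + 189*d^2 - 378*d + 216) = 2*d^5 - 5*d^4 - 42*d^3 + 187*d^2 - 330*d + 248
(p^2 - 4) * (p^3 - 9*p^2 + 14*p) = p^5 - 9*p^4 + 10*p^3 + 36*p^2 - 56*p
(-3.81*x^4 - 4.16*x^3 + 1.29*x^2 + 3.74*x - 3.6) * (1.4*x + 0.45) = -5.334*x^5 - 7.5385*x^4 - 0.0660000000000003*x^3 + 5.8165*x^2 - 3.357*x - 1.62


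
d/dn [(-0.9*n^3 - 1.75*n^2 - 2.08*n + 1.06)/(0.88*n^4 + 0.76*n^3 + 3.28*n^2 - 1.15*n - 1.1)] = (0.792*n^6 + 3.08*n^5 + 3.8692*n^4 + 1.5004*n^3 + 9.3881*n^2 - 3.1036*n + 3.507)/(0.7744*n^8 + 1.3376*n^7 + 6.3504*n^6 + 2.9616*n^5 + 7.0744*n^4 - 9.216*n^3 - 5.8935*n^2 + 2.53*n + 1.21)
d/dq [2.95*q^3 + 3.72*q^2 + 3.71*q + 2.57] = 8.85*q^2 + 7.44*q + 3.71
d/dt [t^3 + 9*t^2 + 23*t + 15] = 3*t^2 + 18*t + 23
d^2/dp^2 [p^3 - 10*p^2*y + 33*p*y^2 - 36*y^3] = 6*p - 20*y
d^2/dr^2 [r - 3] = 0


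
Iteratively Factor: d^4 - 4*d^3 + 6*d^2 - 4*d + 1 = (d - 1)*(d^3 - 3*d^2 + 3*d - 1) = (d - 1)^2*(d^2 - 2*d + 1) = (d - 1)^3*(d - 1)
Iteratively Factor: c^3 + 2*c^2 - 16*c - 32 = (c + 4)*(c^2 - 2*c - 8) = (c + 2)*(c + 4)*(c - 4)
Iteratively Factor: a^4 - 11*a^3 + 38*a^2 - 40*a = (a)*(a^3 - 11*a^2 + 38*a - 40) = a*(a - 2)*(a^2 - 9*a + 20) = a*(a - 4)*(a - 2)*(a - 5)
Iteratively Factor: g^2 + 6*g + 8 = (g + 4)*(g + 2)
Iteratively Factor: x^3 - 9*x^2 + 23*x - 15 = (x - 1)*(x^2 - 8*x + 15) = (x - 5)*(x - 1)*(x - 3)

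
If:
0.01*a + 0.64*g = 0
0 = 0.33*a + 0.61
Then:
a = -1.85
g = 0.03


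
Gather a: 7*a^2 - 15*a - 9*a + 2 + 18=7*a^2 - 24*a + 20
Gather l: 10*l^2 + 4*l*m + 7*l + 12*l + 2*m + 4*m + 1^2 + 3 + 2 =10*l^2 + l*(4*m + 19) + 6*m + 6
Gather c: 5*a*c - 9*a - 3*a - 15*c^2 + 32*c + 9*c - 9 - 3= -12*a - 15*c^2 + c*(5*a + 41) - 12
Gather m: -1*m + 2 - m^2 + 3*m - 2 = -m^2 + 2*m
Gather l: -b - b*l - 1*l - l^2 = -b - l^2 + l*(-b - 1)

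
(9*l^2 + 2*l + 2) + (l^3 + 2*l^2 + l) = l^3 + 11*l^2 + 3*l + 2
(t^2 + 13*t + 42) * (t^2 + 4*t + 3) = t^4 + 17*t^3 + 97*t^2 + 207*t + 126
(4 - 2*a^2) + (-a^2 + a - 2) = -3*a^2 + a + 2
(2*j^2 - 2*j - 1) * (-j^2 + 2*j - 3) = -2*j^4 + 6*j^3 - 9*j^2 + 4*j + 3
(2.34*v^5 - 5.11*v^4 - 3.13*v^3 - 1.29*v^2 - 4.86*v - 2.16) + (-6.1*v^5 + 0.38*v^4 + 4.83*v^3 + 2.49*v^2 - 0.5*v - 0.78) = -3.76*v^5 - 4.73*v^4 + 1.7*v^3 + 1.2*v^2 - 5.36*v - 2.94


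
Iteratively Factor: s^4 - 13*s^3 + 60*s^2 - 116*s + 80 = (s - 2)*(s^3 - 11*s^2 + 38*s - 40) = (s - 5)*(s - 2)*(s^2 - 6*s + 8) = (s - 5)*(s - 2)^2*(s - 4)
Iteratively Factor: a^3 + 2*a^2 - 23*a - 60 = (a + 3)*(a^2 - a - 20) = (a - 5)*(a + 3)*(a + 4)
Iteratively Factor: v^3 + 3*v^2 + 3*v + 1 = (v + 1)*(v^2 + 2*v + 1) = (v + 1)^2*(v + 1)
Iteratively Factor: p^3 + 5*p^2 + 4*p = (p + 1)*(p^2 + 4*p) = p*(p + 1)*(p + 4)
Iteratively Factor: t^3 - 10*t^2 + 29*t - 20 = (t - 1)*(t^2 - 9*t + 20) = (t - 5)*(t - 1)*(t - 4)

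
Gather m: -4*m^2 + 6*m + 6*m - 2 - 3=-4*m^2 + 12*m - 5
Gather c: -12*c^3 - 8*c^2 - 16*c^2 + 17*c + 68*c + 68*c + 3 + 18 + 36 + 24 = -12*c^3 - 24*c^2 + 153*c + 81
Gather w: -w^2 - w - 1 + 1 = -w^2 - w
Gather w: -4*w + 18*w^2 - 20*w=18*w^2 - 24*w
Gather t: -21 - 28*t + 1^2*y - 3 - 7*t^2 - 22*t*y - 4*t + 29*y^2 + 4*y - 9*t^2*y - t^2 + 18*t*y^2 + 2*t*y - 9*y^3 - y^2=t^2*(-9*y - 8) + t*(18*y^2 - 20*y - 32) - 9*y^3 + 28*y^2 + 5*y - 24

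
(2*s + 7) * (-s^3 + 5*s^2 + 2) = -2*s^4 + 3*s^3 + 35*s^2 + 4*s + 14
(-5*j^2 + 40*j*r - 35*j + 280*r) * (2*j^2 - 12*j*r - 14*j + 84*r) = -10*j^4 + 140*j^3*r - 480*j^2*r^2 + 490*j^2 - 6860*j*r + 23520*r^2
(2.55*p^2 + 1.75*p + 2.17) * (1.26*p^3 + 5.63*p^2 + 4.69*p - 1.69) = 3.213*p^5 + 16.5615*p^4 + 24.5462*p^3 + 16.1151*p^2 + 7.2198*p - 3.6673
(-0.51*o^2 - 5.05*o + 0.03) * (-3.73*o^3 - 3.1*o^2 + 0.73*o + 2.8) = 1.9023*o^5 + 20.4175*o^4 + 15.1708*o^3 - 5.2075*o^2 - 14.1181*o + 0.084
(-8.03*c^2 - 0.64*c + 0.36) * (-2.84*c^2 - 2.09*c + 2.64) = 22.8052*c^4 + 18.6003*c^3 - 20.884*c^2 - 2.442*c + 0.9504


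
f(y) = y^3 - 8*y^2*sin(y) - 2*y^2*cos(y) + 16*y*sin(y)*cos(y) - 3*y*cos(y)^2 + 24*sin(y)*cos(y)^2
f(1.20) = -1.10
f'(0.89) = -19.65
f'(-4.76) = 254.52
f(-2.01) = 9.35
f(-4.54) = -235.58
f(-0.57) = -3.15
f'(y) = 2*y^2*sin(y) - 8*y^2*cos(y) + 3*y^2 - 16*y*sin(y)^2 + 6*y*sin(y)*cos(y) - 16*y*sin(y) + 16*y*cos(y)^2 - 4*y*cos(y) - 48*sin(y)^2*cos(y) + 16*sin(y)*cos(y) + 24*cos(y)^3 - 3*cos(y)^2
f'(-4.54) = 277.23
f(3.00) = 22.45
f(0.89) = 8.08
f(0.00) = 0.00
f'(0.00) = 21.00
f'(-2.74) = -0.40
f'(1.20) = -37.49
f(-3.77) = -52.11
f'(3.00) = 121.98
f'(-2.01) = 22.40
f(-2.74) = -0.03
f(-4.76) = -294.60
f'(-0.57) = -13.66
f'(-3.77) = 157.86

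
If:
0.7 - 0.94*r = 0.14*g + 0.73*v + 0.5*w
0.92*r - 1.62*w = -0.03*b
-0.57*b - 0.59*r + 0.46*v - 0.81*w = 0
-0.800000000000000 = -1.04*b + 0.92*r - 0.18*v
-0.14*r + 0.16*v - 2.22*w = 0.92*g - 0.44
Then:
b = 0.63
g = 0.58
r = 0.01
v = 0.83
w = 0.02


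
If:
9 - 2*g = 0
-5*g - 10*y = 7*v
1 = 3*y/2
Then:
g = 9/2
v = -25/6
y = 2/3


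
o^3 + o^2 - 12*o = o*(o - 3)*(o + 4)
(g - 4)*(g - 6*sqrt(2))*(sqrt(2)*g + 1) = sqrt(2)*g^3 - 11*g^2 - 4*sqrt(2)*g^2 - 6*sqrt(2)*g + 44*g + 24*sqrt(2)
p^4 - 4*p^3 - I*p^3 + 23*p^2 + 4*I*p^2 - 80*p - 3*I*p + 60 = (p - 3)*(p - 1)*(p - 5*I)*(p + 4*I)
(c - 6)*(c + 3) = c^2 - 3*c - 18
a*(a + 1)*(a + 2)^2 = a^4 + 5*a^3 + 8*a^2 + 4*a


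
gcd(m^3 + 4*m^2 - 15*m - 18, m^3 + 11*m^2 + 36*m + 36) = m + 6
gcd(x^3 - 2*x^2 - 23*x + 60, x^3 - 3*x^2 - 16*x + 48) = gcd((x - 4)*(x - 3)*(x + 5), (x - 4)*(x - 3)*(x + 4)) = x^2 - 7*x + 12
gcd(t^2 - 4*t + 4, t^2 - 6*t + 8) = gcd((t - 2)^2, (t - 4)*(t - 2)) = t - 2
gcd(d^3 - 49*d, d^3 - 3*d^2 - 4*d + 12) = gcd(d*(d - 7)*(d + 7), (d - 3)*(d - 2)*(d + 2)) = 1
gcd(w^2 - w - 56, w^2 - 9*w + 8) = w - 8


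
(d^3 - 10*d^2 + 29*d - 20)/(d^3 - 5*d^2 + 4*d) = (d - 5)/d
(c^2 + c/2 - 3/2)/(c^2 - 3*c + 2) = (c + 3/2)/(c - 2)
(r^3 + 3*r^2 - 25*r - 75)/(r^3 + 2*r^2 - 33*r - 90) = (r - 5)/(r - 6)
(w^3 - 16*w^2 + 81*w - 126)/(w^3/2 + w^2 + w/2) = 2*(w^3 - 16*w^2 + 81*w - 126)/(w*(w^2 + 2*w + 1))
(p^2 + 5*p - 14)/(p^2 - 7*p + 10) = (p + 7)/(p - 5)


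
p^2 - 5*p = p*(p - 5)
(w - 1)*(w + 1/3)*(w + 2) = w^3 + 4*w^2/3 - 5*w/3 - 2/3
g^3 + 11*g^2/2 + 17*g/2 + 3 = (g + 1/2)*(g + 2)*(g + 3)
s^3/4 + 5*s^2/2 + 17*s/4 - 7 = (s/4 + 1)*(s - 1)*(s + 7)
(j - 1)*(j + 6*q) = j^2 + 6*j*q - j - 6*q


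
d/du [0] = 0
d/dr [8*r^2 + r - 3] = 16*r + 1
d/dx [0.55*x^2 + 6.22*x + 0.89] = 1.1*x + 6.22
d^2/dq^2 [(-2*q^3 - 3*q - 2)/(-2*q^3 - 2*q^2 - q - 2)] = 8*(-2*q^6 + 6*q^5 + 9*q^4 + 16*q^3 - 6*q^2 - 6*q - 3)/(8*q^9 + 24*q^8 + 36*q^7 + 56*q^6 + 66*q^5 + 54*q^4 + 49*q^3 + 30*q^2 + 12*q + 8)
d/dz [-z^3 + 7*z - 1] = 7 - 3*z^2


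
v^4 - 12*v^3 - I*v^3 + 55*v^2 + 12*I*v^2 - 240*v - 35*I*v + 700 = (v - 7)*(v - 5)*(v - 5*I)*(v + 4*I)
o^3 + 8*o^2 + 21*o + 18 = (o + 2)*(o + 3)^2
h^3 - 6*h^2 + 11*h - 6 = (h - 3)*(h - 2)*(h - 1)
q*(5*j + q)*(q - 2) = 5*j*q^2 - 10*j*q + q^3 - 2*q^2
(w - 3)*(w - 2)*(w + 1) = w^3 - 4*w^2 + w + 6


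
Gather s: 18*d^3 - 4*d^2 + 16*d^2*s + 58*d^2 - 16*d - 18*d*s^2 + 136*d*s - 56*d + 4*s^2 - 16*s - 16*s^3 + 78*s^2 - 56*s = 18*d^3 + 54*d^2 - 72*d - 16*s^3 + s^2*(82 - 18*d) + s*(16*d^2 + 136*d - 72)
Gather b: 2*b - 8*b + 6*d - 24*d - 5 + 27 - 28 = -6*b - 18*d - 6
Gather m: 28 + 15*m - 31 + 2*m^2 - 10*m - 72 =2*m^2 + 5*m - 75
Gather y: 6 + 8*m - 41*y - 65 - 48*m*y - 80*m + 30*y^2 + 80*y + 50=-72*m + 30*y^2 + y*(39 - 48*m) - 9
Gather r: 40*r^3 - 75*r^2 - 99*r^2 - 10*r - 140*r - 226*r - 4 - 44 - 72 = 40*r^3 - 174*r^2 - 376*r - 120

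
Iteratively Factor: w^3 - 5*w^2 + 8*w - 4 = (w - 2)*(w^2 - 3*w + 2) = (w - 2)^2*(w - 1)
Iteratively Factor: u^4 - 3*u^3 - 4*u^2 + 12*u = (u - 2)*(u^3 - u^2 - 6*u) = u*(u - 2)*(u^2 - u - 6) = u*(u - 3)*(u - 2)*(u + 2)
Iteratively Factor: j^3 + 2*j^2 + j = (j + 1)*(j^2 + j) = (j + 1)^2*(j)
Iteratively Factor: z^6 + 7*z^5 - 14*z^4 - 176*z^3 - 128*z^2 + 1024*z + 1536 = (z + 4)*(z^5 + 3*z^4 - 26*z^3 - 72*z^2 + 160*z + 384) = (z - 3)*(z + 4)*(z^4 + 6*z^3 - 8*z^2 - 96*z - 128) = (z - 3)*(z + 4)^2*(z^3 + 2*z^2 - 16*z - 32) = (z - 3)*(z + 2)*(z + 4)^2*(z^2 - 16) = (z - 3)*(z + 2)*(z + 4)^3*(z - 4)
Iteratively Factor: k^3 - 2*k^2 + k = (k)*(k^2 - 2*k + 1) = k*(k - 1)*(k - 1)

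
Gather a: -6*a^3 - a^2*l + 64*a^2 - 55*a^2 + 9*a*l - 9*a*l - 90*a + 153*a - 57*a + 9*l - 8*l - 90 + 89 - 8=-6*a^3 + a^2*(9 - l) + 6*a + l - 9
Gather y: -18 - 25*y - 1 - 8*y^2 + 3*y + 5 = -8*y^2 - 22*y - 14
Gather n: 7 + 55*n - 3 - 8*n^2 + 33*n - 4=-8*n^2 + 88*n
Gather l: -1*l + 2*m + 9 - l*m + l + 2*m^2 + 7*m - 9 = -l*m + 2*m^2 + 9*m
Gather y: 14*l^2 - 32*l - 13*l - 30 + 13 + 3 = 14*l^2 - 45*l - 14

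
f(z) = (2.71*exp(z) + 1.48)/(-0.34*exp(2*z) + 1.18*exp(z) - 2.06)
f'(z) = (2.71*exp(z) + 1.48)*(0.68*exp(2*z) - 1.18*exp(z))/(-0.34*exp(2*z) + 1.18*exp(z) - 2.06)^2 + 2.71*exp(z)/(-0.34*exp(2*z) + 1.18*exp(z) - 2.06) = (0.9214*exp(2*z) + 1.0064*exp(z) - 7.329)*exp(z)/(0.1156*exp(4*z) - 0.8024*exp(3*z) + 2.7932*exp(2*z) - 4.8616*exp(z) + 4.2436)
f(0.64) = -6.33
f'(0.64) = -3.66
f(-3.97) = -0.75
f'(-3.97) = -0.03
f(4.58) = -0.09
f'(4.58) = 0.09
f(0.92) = -6.68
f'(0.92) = 1.63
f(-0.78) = -1.71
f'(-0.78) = -1.21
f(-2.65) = -0.84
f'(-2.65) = -0.13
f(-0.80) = -1.69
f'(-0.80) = -1.18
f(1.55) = -3.52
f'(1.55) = 5.14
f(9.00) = 0.00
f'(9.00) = 0.00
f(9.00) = 0.00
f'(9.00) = 0.00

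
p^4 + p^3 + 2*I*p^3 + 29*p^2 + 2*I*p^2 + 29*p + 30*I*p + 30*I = (p + 1)*(p - 5*I)*(p + I)*(p + 6*I)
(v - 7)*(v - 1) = v^2 - 8*v + 7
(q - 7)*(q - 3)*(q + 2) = q^3 - 8*q^2 + q + 42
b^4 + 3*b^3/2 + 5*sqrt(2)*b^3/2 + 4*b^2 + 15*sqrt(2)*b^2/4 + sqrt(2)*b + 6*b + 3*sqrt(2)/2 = (b + 3/2)*(b + sqrt(2)/2)*(b + sqrt(2))^2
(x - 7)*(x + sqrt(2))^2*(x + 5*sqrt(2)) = x^4 - 7*x^3 + 7*sqrt(2)*x^3 - 49*sqrt(2)*x^2 + 22*x^2 - 154*x + 10*sqrt(2)*x - 70*sqrt(2)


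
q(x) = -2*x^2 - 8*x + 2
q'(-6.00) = 16.00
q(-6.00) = -22.00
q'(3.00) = -20.00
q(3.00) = -40.00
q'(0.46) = -9.84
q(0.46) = -2.10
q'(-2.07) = 0.28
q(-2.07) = 9.99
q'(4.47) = -25.88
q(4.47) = -73.72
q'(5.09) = -28.36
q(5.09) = -90.54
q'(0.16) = -8.64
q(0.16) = 0.67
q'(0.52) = -10.08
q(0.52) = -2.70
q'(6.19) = -32.76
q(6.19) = -124.15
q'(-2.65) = 2.60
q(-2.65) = 9.16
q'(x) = -4*x - 8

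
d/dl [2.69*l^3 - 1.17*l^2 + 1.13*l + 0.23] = 8.07*l^2 - 2.34*l + 1.13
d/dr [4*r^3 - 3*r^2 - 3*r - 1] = 12*r^2 - 6*r - 3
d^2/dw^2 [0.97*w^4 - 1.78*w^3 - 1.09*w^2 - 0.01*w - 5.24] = 11.64*w^2 - 10.68*w - 2.18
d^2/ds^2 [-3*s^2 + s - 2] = -6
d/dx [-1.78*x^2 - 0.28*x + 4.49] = -3.56*x - 0.28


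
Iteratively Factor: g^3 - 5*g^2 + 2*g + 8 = (g + 1)*(g^2 - 6*g + 8) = (g - 2)*(g + 1)*(g - 4)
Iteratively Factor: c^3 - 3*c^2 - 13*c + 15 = (c - 5)*(c^2 + 2*c - 3) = (c - 5)*(c + 3)*(c - 1)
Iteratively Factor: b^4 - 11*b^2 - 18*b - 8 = (b + 2)*(b^3 - 2*b^2 - 7*b - 4) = (b + 1)*(b + 2)*(b^2 - 3*b - 4) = (b - 4)*(b + 1)*(b + 2)*(b + 1)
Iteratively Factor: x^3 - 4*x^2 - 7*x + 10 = (x - 1)*(x^2 - 3*x - 10) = (x - 1)*(x + 2)*(x - 5)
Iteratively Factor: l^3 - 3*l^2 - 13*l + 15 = (l - 5)*(l^2 + 2*l - 3) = (l - 5)*(l + 3)*(l - 1)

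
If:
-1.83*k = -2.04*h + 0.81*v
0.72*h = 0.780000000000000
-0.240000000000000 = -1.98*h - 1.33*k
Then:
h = 1.08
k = -1.43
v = 5.96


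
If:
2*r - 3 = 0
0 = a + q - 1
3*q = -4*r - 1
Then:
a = 10/3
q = -7/3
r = 3/2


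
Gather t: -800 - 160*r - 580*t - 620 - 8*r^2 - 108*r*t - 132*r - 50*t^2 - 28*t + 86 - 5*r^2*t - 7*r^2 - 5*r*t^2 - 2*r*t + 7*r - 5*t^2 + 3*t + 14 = -15*r^2 - 285*r + t^2*(-5*r - 55) + t*(-5*r^2 - 110*r - 605) - 1320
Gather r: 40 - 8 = 32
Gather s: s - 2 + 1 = s - 1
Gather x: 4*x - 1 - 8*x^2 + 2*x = -8*x^2 + 6*x - 1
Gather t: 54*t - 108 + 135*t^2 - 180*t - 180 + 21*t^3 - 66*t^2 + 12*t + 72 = 21*t^3 + 69*t^2 - 114*t - 216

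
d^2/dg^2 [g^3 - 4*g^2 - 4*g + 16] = 6*g - 8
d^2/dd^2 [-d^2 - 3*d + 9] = -2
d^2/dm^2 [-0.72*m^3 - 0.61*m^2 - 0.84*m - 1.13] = -4.32*m - 1.22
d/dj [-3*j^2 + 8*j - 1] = 8 - 6*j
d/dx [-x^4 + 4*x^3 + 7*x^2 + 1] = 2*x*(-2*x^2 + 6*x + 7)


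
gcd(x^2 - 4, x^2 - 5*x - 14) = x + 2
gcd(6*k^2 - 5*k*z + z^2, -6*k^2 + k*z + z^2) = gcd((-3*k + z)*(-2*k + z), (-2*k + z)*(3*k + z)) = -2*k + z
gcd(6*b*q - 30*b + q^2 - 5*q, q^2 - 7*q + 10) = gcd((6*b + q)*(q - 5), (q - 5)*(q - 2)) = q - 5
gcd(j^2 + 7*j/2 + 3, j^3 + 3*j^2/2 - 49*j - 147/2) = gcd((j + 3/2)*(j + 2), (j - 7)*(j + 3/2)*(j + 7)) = j + 3/2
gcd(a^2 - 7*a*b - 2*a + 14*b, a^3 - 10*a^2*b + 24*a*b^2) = 1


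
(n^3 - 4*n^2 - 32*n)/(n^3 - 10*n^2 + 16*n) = (n + 4)/(n - 2)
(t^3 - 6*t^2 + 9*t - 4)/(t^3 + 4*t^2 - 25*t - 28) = (t^2 - 2*t + 1)/(t^2 + 8*t + 7)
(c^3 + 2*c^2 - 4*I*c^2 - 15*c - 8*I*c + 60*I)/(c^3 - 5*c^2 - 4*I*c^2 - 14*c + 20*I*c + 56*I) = (c^2 + 2*c - 15)/(c^2 - 5*c - 14)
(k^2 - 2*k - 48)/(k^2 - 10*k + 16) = (k + 6)/(k - 2)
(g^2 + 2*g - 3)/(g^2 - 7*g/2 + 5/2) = 2*(g + 3)/(2*g - 5)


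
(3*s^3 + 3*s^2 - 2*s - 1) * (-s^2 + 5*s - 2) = -3*s^5 + 12*s^4 + 11*s^3 - 15*s^2 - s + 2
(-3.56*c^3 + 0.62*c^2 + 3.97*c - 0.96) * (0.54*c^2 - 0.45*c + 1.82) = -1.9224*c^5 + 1.9368*c^4 - 4.6144*c^3 - 1.1765*c^2 + 7.6574*c - 1.7472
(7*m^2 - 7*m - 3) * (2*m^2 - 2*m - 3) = 14*m^4 - 28*m^3 - 13*m^2 + 27*m + 9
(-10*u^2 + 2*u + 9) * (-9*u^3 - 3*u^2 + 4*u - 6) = 90*u^5 + 12*u^4 - 127*u^3 + 41*u^2 + 24*u - 54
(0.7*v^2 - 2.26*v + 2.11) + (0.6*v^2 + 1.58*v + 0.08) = 1.3*v^2 - 0.68*v + 2.19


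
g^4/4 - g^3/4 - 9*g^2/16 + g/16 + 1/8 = (g/4 + 1/4)*(g - 2)*(g - 1/2)*(g + 1/2)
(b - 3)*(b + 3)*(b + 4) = b^3 + 4*b^2 - 9*b - 36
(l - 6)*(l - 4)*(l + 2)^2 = l^4 - 6*l^3 - 12*l^2 + 56*l + 96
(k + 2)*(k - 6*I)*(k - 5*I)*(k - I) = k^4 + 2*k^3 - 12*I*k^3 - 41*k^2 - 24*I*k^2 - 82*k + 30*I*k + 60*I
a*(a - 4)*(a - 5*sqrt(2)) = a^3 - 5*sqrt(2)*a^2 - 4*a^2 + 20*sqrt(2)*a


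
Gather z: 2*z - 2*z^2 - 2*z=-2*z^2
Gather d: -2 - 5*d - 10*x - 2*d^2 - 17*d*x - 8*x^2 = -2*d^2 + d*(-17*x - 5) - 8*x^2 - 10*x - 2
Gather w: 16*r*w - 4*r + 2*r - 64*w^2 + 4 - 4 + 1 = 16*r*w - 2*r - 64*w^2 + 1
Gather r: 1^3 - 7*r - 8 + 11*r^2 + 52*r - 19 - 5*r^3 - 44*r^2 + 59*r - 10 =-5*r^3 - 33*r^2 + 104*r - 36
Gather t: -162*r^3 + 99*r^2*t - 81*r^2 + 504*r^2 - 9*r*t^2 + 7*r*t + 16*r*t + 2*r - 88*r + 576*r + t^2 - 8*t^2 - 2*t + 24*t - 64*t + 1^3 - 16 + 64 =-162*r^3 + 423*r^2 + 490*r + t^2*(-9*r - 7) + t*(99*r^2 + 23*r - 42) + 49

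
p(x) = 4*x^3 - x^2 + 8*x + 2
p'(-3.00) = 122.00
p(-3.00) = -139.00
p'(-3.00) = 122.00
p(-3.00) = -139.00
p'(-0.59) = 13.36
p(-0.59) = -3.89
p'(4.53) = 245.19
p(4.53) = 389.56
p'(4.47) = 238.83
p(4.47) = 375.04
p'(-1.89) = 54.65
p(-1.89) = -43.70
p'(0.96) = 17.14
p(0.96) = 12.30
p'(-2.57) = 92.40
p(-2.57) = -93.06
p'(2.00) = 52.00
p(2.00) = 46.00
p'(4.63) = 255.98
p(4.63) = 414.61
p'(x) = 12*x^2 - 2*x + 8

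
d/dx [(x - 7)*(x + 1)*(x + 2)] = 3*x^2 - 8*x - 19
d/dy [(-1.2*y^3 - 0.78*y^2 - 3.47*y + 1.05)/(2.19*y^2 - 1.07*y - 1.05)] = (-2.628*y^4 + 2.568*y^3 + 12.2139*y^2 - 2.961*y + 4.767)/(4.7961*y^4 - 4.6866*y^3 - 3.4541*y^2 + 2.247*y + 1.1025)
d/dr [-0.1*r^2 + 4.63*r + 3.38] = 4.63 - 0.2*r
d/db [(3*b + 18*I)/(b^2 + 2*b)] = 3*(b*(b + 2) - 2*(b + 1)*(b + 6*I))/(b^2*(b + 2)^2)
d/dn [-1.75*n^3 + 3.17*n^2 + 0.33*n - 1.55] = -5.25*n^2 + 6.34*n + 0.33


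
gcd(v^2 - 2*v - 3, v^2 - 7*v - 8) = v + 1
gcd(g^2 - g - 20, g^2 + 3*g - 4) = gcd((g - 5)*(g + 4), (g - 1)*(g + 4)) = g + 4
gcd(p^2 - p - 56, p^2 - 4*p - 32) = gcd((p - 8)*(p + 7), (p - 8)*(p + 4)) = p - 8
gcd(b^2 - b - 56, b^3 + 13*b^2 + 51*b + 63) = b + 7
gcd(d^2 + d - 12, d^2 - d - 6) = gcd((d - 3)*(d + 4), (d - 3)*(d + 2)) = d - 3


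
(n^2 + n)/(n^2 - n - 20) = n*(n + 1)/(n^2 - n - 20)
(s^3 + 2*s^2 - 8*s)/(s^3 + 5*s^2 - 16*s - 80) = s*(s - 2)/(s^2 + s - 20)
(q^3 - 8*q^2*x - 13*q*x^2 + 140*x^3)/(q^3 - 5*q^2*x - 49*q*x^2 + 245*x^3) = (q + 4*x)/(q + 7*x)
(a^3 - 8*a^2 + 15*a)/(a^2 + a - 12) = a*(a - 5)/(a + 4)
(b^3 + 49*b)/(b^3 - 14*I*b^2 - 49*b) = (b + 7*I)/(b - 7*I)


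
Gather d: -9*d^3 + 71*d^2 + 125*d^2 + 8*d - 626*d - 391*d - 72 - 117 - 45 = -9*d^3 + 196*d^2 - 1009*d - 234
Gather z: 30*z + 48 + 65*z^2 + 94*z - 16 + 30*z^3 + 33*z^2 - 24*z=30*z^3 + 98*z^2 + 100*z + 32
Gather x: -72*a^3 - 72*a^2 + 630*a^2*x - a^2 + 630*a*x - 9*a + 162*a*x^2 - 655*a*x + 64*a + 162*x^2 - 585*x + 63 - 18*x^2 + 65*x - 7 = -72*a^3 - 73*a^2 + 55*a + x^2*(162*a + 144) + x*(630*a^2 - 25*a - 520) + 56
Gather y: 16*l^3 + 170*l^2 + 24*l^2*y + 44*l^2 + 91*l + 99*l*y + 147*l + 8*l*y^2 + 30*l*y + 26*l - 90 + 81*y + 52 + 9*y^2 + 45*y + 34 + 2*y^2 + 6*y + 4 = 16*l^3 + 214*l^2 + 264*l + y^2*(8*l + 11) + y*(24*l^2 + 129*l + 132)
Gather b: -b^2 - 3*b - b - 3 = -b^2 - 4*b - 3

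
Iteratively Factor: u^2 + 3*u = (u)*(u + 3)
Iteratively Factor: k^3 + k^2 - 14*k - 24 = (k + 2)*(k^2 - k - 12) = (k + 2)*(k + 3)*(k - 4)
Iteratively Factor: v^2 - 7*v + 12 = (v - 3)*(v - 4)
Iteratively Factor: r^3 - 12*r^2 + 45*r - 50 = (r - 2)*(r^2 - 10*r + 25) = (r - 5)*(r - 2)*(r - 5)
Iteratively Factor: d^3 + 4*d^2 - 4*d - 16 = (d - 2)*(d^2 + 6*d + 8) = (d - 2)*(d + 4)*(d + 2)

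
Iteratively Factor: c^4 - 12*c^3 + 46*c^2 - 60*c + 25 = (c - 1)*(c^3 - 11*c^2 + 35*c - 25) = (c - 5)*(c - 1)*(c^2 - 6*c + 5) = (c - 5)*(c - 1)^2*(c - 5)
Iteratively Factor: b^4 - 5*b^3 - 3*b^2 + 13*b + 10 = (b + 1)*(b^3 - 6*b^2 + 3*b + 10) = (b - 5)*(b + 1)*(b^2 - b - 2) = (b - 5)*(b - 2)*(b + 1)*(b + 1)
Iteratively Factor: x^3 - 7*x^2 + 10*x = (x - 5)*(x^2 - 2*x) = (x - 5)*(x - 2)*(x)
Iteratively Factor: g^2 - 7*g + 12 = (g - 4)*(g - 3)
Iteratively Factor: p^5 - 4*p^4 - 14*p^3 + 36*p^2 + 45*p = (p + 3)*(p^4 - 7*p^3 + 7*p^2 + 15*p) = (p + 1)*(p + 3)*(p^3 - 8*p^2 + 15*p) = (p - 3)*(p + 1)*(p + 3)*(p^2 - 5*p) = p*(p - 3)*(p + 1)*(p + 3)*(p - 5)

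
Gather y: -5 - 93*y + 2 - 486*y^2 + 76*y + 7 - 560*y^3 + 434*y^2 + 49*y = -560*y^3 - 52*y^2 + 32*y + 4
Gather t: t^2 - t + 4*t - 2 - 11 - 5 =t^2 + 3*t - 18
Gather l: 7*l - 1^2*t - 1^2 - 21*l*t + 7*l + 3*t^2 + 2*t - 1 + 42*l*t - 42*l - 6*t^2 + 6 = l*(21*t - 28) - 3*t^2 + t + 4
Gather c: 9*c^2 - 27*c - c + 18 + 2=9*c^2 - 28*c + 20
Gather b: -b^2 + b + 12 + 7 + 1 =-b^2 + b + 20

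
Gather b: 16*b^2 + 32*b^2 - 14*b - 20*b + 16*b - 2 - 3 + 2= 48*b^2 - 18*b - 3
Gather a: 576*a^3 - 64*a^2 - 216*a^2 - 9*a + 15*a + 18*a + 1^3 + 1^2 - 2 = 576*a^3 - 280*a^2 + 24*a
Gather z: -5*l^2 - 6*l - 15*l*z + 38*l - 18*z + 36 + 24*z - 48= -5*l^2 + 32*l + z*(6 - 15*l) - 12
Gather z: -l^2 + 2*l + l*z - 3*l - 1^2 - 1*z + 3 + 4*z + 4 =-l^2 - l + z*(l + 3) + 6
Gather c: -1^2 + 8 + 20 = 27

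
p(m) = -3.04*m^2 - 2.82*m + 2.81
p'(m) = -6.08*m - 2.82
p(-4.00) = -34.55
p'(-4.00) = 21.50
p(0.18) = 2.20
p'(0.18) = -3.91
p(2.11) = -16.67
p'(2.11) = -15.65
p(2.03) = -15.44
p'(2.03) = -15.16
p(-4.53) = -46.80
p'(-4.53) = 24.72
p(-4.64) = -49.56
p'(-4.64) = 25.39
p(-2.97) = -15.63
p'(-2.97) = 15.24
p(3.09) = -34.93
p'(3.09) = -21.61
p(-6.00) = -89.71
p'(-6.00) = 33.66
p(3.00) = -33.01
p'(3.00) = -21.06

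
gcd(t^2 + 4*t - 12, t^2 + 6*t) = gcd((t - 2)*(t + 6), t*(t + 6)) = t + 6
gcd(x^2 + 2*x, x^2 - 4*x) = x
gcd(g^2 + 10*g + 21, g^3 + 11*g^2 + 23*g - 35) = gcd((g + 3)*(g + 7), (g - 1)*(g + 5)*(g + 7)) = g + 7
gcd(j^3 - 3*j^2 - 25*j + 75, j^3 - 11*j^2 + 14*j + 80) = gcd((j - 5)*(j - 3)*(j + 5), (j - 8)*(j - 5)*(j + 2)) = j - 5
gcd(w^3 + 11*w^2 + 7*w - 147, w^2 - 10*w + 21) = w - 3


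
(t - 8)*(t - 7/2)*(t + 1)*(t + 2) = t^4 - 17*t^3/2 - 9*t^2/2 + 61*t + 56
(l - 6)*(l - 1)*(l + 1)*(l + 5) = l^4 - l^3 - 31*l^2 + l + 30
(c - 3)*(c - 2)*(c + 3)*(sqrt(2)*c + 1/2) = sqrt(2)*c^4 - 2*sqrt(2)*c^3 + c^3/2 - 9*sqrt(2)*c^2 - c^2 - 9*c/2 + 18*sqrt(2)*c + 9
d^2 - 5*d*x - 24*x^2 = (d - 8*x)*(d + 3*x)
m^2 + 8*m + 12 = (m + 2)*(m + 6)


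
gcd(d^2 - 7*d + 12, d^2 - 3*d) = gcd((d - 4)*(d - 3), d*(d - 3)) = d - 3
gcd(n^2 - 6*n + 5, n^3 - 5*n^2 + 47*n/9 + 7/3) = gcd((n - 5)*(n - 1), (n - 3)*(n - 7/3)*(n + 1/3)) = 1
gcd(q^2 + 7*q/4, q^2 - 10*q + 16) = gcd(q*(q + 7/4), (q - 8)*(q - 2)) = 1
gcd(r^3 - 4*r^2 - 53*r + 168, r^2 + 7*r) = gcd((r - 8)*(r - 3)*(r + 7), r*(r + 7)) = r + 7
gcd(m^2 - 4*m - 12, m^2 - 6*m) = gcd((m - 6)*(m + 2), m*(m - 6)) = m - 6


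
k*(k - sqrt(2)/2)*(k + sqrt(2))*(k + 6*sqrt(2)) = k^4 + 13*sqrt(2)*k^3/2 + 5*k^2 - 6*sqrt(2)*k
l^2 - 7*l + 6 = (l - 6)*(l - 1)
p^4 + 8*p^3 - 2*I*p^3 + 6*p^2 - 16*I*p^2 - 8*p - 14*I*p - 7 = (p + 1)*(p + 7)*(p - I)^2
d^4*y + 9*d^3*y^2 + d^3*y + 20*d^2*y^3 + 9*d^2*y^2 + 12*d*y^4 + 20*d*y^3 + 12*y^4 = (d + y)*(d + 2*y)*(d + 6*y)*(d*y + y)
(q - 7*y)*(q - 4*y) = q^2 - 11*q*y + 28*y^2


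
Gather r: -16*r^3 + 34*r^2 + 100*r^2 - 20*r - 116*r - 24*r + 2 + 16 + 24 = -16*r^3 + 134*r^2 - 160*r + 42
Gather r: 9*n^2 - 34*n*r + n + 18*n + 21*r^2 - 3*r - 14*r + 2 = 9*n^2 + 19*n + 21*r^2 + r*(-34*n - 17) + 2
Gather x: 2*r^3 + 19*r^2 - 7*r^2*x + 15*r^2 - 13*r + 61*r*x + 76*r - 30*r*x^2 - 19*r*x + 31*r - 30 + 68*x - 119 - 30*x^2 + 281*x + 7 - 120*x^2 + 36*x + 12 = 2*r^3 + 34*r^2 + 94*r + x^2*(-30*r - 150) + x*(-7*r^2 + 42*r + 385) - 130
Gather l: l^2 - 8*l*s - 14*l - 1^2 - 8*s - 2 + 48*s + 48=l^2 + l*(-8*s - 14) + 40*s + 45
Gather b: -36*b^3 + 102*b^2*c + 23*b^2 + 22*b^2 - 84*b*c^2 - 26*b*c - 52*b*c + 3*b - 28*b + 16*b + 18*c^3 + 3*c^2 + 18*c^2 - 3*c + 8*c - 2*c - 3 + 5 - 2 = -36*b^3 + b^2*(102*c + 45) + b*(-84*c^2 - 78*c - 9) + 18*c^3 + 21*c^2 + 3*c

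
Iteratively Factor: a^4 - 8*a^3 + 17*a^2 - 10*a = (a - 5)*(a^3 - 3*a^2 + 2*a) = a*(a - 5)*(a^2 - 3*a + 2) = a*(a - 5)*(a - 1)*(a - 2)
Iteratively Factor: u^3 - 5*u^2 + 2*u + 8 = (u + 1)*(u^2 - 6*u + 8) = (u - 4)*(u + 1)*(u - 2)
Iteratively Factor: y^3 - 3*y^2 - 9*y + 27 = (y - 3)*(y^2 - 9) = (y - 3)*(y + 3)*(y - 3)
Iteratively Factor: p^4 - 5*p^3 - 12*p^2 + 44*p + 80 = (p + 2)*(p^3 - 7*p^2 + 2*p + 40) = (p + 2)^2*(p^2 - 9*p + 20) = (p - 4)*(p + 2)^2*(p - 5)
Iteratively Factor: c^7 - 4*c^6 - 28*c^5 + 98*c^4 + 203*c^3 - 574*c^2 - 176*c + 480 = (c - 4)*(c^6 - 28*c^4 - 14*c^3 + 147*c^2 + 14*c - 120) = (c - 4)*(c + 4)*(c^5 - 4*c^4 - 12*c^3 + 34*c^2 + 11*c - 30) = (c - 4)*(c - 1)*(c + 4)*(c^4 - 3*c^3 - 15*c^2 + 19*c + 30) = (c - 4)*(c - 2)*(c - 1)*(c + 4)*(c^3 - c^2 - 17*c - 15) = (c - 4)*(c - 2)*(c - 1)*(c + 3)*(c + 4)*(c^2 - 4*c - 5) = (c - 4)*(c - 2)*(c - 1)*(c + 1)*(c + 3)*(c + 4)*(c - 5)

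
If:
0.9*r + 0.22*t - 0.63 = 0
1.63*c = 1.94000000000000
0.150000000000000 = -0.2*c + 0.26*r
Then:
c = 1.19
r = 1.49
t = -3.24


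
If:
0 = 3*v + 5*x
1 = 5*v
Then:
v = 1/5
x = -3/25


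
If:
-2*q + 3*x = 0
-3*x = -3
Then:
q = 3/2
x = 1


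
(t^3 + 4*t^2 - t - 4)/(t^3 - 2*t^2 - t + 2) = (t + 4)/(t - 2)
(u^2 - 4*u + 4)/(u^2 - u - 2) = (u - 2)/(u + 1)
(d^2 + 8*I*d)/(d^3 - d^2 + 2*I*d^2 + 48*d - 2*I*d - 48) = d/(d^2 - d*(1 + 6*I) + 6*I)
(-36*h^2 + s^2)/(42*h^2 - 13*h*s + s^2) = (6*h + s)/(-7*h + s)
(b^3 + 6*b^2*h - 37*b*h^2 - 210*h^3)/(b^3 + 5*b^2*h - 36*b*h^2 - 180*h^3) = (b + 7*h)/(b + 6*h)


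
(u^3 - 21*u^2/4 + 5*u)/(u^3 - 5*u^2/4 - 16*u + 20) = u/(u + 4)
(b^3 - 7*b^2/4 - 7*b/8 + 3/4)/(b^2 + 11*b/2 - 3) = (4*b^2 - 5*b - 6)/(4*(b + 6))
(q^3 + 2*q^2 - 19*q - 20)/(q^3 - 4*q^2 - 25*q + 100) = (q + 1)/(q - 5)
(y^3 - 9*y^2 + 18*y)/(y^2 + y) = (y^2 - 9*y + 18)/(y + 1)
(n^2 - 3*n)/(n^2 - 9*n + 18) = n/(n - 6)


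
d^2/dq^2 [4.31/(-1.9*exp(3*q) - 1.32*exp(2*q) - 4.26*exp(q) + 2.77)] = (-4.31*(5.7*exp(2*q) + 2.64*exp(q) + 4.26)*(11.4*exp(2*q) + 5.28*exp(q) + 8.52)*exp(q) + (73.701*exp(2*q) + 22.7568*exp(q) + 18.3606)*(1.9*exp(3*q) + 1.32*exp(2*q) + 4.26*exp(q) - 2.77))*exp(q)/(1.9*exp(3*q) + 1.32*exp(2*q) + 4.26*exp(q) - 2.77)^3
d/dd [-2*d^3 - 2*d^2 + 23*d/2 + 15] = -6*d^2 - 4*d + 23/2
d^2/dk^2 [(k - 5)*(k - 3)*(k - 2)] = 6*k - 20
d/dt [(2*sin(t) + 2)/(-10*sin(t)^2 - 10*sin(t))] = cos(t)/(5*sin(t)^2)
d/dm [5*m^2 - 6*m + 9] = 10*m - 6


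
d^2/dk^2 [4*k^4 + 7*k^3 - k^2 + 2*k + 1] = 48*k^2 + 42*k - 2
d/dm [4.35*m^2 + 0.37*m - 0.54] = 8.7*m + 0.37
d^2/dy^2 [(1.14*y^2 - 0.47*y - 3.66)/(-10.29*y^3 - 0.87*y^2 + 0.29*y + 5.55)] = (-241.415748*y^6 + 298.593162*y^5 + 4655.263914*y^4 - 384.279636*y^3 + 240.161328*y^2 + 1262.200482*y - 35.782398)/(1089.547389*y^9 + 276.357501*y^8 - 68.753664*y^7 - 1777.888764*y^6 - 296.173926*y^5 + 86.987646*y^4 + 959.250376*y^3 + 78.99426*y^2 - 26.798175*y - 170.953875)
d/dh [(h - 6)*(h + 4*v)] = 2*h + 4*v - 6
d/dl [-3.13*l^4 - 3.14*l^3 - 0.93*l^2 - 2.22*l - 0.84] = -12.52*l^3 - 9.42*l^2 - 1.86*l - 2.22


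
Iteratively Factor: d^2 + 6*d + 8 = (d + 2)*(d + 4)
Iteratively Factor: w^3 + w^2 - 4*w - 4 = (w + 2)*(w^2 - w - 2) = (w + 1)*(w + 2)*(w - 2)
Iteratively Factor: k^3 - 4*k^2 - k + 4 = (k - 4)*(k^2 - 1) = (k - 4)*(k - 1)*(k + 1)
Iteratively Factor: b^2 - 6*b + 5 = (b - 1)*(b - 5)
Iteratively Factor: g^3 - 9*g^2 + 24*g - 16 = (g - 4)*(g^2 - 5*g + 4) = (g - 4)*(g - 1)*(g - 4)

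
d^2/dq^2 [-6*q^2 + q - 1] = -12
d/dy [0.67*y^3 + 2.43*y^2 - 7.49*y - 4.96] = 2.01*y^2 + 4.86*y - 7.49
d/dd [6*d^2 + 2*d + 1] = 12*d + 2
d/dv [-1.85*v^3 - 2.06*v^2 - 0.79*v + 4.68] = -5.55*v^2 - 4.12*v - 0.79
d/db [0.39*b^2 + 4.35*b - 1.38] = 0.78*b + 4.35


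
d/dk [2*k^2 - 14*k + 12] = 4*k - 14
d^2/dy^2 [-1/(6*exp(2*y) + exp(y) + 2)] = (-2*(12*exp(y) + 1)^2*exp(y) + (24*exp(y) + 1)*(6*exp(2*y) + exp(y) + 2))*exp(y)/(6*exp(2*y) + exp(y) + 2)^3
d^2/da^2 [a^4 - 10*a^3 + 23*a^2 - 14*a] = 12*a^2 - 60*a + 46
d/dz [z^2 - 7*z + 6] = 2*z - 7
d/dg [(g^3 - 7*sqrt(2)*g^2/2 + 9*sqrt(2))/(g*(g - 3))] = (g^4 - 6*g^3 + 21*sqrt(2)*g^2/2 - 18*sqrt(2)*g + 27*sqrt(2))/(g^2*(g^2 - 6*g + 9))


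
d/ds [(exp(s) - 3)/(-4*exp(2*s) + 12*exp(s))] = exp(-s)/4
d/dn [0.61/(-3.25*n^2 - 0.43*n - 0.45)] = (3.965*n + 0.2623)/(3.25*n^2 + 0.43*n + 0.45)^2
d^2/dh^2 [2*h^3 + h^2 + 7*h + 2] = 12*h + 2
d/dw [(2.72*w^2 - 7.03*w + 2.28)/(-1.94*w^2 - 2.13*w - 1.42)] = (-19.4318*w^2 + 1.1216*w + 14.839)/(3.7636*w^4 + 8.2644*w^3 + 10.0465*w^2 + 6.0492*w + 2.0164)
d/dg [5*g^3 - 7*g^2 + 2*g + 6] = 15*g^2 - 14*g + 2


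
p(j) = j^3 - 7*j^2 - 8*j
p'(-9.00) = 361.00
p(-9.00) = -1224.00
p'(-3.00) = 61.00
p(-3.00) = -66.00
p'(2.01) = -24.02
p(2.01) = -36.24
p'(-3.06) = 62.93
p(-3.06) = -69.72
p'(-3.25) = 69.19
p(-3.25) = -82.27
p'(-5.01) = 137.44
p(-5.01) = -261.37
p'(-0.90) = 7.03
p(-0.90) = 0.80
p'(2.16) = -24.24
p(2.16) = -39.86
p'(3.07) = -22.71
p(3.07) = -61.60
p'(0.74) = -16.72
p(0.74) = -9.35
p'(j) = 3*j^2 - 14*j - 8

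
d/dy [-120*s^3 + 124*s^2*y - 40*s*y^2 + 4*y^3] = 124*s^2 - 80*s*y + 12*y^2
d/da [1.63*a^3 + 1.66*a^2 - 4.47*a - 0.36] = 4.89*a^2 + 3.32*a - 4.47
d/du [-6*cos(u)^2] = 6*sin(2*u)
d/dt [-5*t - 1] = -5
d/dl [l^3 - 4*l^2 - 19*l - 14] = 3*l^2 - 8*l - 19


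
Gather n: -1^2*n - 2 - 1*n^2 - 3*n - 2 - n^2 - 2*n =-2*n^2 - 6*n - 4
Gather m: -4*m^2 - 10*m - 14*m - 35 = -4*m^2 - 24*m - 35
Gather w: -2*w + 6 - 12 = -2*w - 6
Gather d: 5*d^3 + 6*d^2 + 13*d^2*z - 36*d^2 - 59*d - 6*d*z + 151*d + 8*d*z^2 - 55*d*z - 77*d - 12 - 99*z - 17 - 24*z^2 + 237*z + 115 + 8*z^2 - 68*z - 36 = 5*d^3 + d^2*(13*z - 30) + d*(8*z^2 - 61*z + 15) - 16*z^2 + 70*z + 50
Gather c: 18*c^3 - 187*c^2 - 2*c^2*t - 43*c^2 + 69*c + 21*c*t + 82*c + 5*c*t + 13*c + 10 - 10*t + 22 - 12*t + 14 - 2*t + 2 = 18*c^3 + c^2*(-2*t - 230) + c*(26*t + 164) - 24*t + 48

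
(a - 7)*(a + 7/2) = a^2 - 7*a/2 - 49/2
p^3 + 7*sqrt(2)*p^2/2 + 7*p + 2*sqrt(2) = (p + sqrt(2)/2)*(p + sqrt(2))*(p + 2*sqrt(2))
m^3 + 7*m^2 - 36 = (m - 2)*(m + 3)*(m + 6)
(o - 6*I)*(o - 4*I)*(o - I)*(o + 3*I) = o^4 - 8*I*o^3 - o^2 - 78*I*o - 72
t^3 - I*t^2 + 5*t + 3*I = (t - 3*I)*(t + I)^2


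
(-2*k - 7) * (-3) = 6*k + 21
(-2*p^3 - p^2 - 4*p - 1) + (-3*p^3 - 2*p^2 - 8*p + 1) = -5*p^3 - 3*p^2 - 12*p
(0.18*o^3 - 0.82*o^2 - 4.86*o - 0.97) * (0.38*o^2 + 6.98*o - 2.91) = 0.0684*o^5 + 0.9448*o^4 - 8.0942*o^3 - 31.9052*o^2 + 7.372*o + 2.8227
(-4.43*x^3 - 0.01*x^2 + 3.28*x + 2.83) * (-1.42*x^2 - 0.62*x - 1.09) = 6.2906*x^5 + 2.7608*x^4 + 0.177300000000001*x^3 - 6.0413*x^2 - 5.3298*x - 3.0847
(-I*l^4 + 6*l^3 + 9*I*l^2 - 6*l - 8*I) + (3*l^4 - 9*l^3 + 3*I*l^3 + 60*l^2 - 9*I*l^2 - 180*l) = 3*l^4 - I*l^4 - 3*l^3 + 3*I*l^3 + 60*l^2 - 186*l - 8*I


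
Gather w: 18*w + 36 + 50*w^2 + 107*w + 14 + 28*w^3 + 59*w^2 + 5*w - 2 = 28*w^3 + 109*w^2 + 130*w + 48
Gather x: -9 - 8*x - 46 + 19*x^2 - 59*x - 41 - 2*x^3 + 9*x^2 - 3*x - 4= -2*x^3 + 28*x^2 - 70*x - 100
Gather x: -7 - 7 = -14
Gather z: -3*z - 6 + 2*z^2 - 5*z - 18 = 2*z^2 - 8*z - 24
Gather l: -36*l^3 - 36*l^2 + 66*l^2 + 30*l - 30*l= -36*l^3 + 30*l^2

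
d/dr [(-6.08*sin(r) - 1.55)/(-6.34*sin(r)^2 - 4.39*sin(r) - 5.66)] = (-38.5472*sin(r)^2 - 19.654*sin(r) + 27.6083)*cos(r)/(40.1956*sin(r)^4 + 55.6652*sin(r)^3 + 91.0409*sin(r)^2 + 49.6948*sin(r) + 32.0356)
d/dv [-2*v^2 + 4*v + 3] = 4 - 4*v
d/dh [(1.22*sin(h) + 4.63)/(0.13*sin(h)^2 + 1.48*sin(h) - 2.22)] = (-1.2038*sin(h) + 0.0793*cos(2*h) - 9.6401)*cos(h)/(0.13*sin(h)^2 + 1.48*sin(h) - 2.22)^2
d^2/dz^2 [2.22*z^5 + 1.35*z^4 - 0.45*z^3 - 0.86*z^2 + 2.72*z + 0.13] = 44.4*z^3 + 16.2*z^2 - 2.7*z - 1.72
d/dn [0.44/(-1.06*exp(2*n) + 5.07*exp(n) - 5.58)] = (0.9328*exp(n) - 2.2308)*exp(n)/(1.06*exp(2*n) - 5.07*exp(n) + 5.58)^2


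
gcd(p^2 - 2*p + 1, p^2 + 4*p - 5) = p - 1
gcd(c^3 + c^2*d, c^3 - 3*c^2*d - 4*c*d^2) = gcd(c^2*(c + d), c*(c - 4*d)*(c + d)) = c^2 + c*d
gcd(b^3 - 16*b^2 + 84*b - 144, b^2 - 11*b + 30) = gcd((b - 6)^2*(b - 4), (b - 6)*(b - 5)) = b - 6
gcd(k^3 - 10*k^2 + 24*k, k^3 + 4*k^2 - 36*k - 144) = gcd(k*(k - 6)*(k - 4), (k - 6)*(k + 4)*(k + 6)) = k - 6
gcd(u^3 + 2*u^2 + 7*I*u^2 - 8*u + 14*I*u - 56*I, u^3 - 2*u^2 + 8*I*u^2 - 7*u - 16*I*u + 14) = u^2 + u*(-2 + 7*I) - 14*I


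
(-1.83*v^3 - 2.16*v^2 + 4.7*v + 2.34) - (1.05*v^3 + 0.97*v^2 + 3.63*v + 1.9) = -2.88*v^3 - 3.13*v^2 + 1.07*v + 0.44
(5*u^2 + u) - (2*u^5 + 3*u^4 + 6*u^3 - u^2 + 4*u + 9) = -2*u^5 - 3*u^4 - 6*u^3 + 6*u^2 - 3*u - 9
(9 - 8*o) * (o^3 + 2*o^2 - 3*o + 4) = -8*o^4 - 7*o^3 + 42*o^2 - 59*o + 36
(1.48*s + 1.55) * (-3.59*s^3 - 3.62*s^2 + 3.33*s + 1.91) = -5.3132*s^4 - 10.9221*s^3 - 0.682600000000001*s^2 + 7.9883*s + 2.9605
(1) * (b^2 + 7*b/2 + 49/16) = b^2 + 7*b/2 + 49/16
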